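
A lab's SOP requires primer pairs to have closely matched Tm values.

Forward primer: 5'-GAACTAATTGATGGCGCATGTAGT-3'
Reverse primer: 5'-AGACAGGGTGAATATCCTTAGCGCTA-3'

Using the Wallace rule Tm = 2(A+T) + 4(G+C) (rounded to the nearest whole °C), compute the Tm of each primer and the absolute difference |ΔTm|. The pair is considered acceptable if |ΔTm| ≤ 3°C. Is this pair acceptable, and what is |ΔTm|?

|ΔTm| = 8°C; the pair is not acceptable.

Forward: A=7 T=7 G=7 C=3 → Tm = 2·14 + 4·10 = 68°C.
Reverse: A=8 T=6 G=7 C=5 → Tm = 2·14 + 4·12 = 76°C.
|ΔTm| = |68 − 76| = 8°C, > 3°C.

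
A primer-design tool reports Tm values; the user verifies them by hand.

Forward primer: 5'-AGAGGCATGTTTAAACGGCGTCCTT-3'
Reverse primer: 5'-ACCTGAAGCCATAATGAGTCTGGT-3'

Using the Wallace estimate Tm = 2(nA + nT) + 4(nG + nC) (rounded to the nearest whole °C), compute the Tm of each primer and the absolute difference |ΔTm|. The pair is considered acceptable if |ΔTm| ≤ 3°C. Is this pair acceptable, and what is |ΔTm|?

Forward: A=6 T=7 G=7 C=5 → Tm = 2·13 + 4·12 = 74°C.
Reverse: A=7 T=6 G=6 C=5 → Tm = 2·13 + 4·11 = 70°C.
|ΔTm| = |74 − 70| = 4°C, > 3°C.

|ΔTm| = 4°C; the pair is not acceptable.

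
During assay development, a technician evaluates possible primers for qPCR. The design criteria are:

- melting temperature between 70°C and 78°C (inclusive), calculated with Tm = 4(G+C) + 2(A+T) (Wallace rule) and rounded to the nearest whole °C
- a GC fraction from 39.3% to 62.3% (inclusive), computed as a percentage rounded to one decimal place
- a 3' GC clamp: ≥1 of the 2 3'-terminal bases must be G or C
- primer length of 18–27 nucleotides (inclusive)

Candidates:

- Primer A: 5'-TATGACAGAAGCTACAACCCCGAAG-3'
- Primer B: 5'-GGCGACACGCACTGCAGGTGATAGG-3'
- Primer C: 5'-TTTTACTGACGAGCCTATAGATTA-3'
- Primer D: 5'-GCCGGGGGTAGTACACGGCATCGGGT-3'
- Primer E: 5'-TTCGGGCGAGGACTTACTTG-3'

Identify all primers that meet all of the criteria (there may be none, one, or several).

Primer A (25 nt, A=10 T=3 G=5 C=7): Tm = 2·13 + 4·12 = 74°C ✓; GC 12/25 = 48.0% ✓; 3' end AG has 1 G/C ✓; length 25 ✓ — passes.
Primer B (25 nt, A=6 T=3 G=10 C=6): Tm = 2·9 + 4·16 = 82°C, outside 70–78°C ✗; GC 16/25 = 64.0%, outside 39.3–62.3% ✗; 3' end GG has 2 G/C ✓; length 25 ✓ — fails.
Primer C (24 nt, A=7 T=9 G=4 C=4): Tm = 2·16 + 4·8 = 64°C, outside 70–78°C ✗; GC 8/24 = 33.3%, outside 39.3–62.3% ✗; 3' end TA has 0 G/C, need ≥1 ✗; length 24 ✓ — fails.
Primer D (26 nt, A=4 T=4 G=12 C=6): Tm = 2·8 + 4·18 = 88°C, outside 70–78°C ✗; GC 18/26 = 69.2%, outside 39.3–62.3% ✗; 3' end GT has 1 G/C ✓; length 26 ✓ — fails.
Primer E (20 nt, A=3 T=6 G=7 C=4): Tm = 2·9 + 4·11 = 62°C, outside 70–78°C ✗; GC 11/20 = 55.0% ✓; 3' end TG has 1 G/C ✓; length 20 ✓ — fails.

Primer A only.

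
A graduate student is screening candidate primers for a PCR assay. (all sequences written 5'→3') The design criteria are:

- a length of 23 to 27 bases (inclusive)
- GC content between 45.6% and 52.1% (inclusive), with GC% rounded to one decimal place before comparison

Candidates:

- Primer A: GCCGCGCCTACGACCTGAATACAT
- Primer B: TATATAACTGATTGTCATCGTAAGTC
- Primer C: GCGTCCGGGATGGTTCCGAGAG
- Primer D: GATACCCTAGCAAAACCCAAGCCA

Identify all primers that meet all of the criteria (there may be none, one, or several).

Primer D only.

Primer A (24 nt, A=6 T=4 G=5 C=9): length 24 ✓; GC 14/24 = 58.3%, outside 45.6–52.1% ✗ — fails.
Primer B (26 nt, A=8 T=10 G=4 C=4): length 26 ✓; GC 8/26 = 30.8%, outside 45.6–52.1% ✗ — fails.
Primer C (22 nt, A=3 T=4 G=10 C=5): length 22, outside 23–27 ✗; GC 15/22 = 68.2%, outside 45.6–52.1% ✗ — fails.
Primer D (24 nt, A=10 T=2 G=3 C=9): length 24 ✓; GC 12/24 = 50.0% ✓ — passes.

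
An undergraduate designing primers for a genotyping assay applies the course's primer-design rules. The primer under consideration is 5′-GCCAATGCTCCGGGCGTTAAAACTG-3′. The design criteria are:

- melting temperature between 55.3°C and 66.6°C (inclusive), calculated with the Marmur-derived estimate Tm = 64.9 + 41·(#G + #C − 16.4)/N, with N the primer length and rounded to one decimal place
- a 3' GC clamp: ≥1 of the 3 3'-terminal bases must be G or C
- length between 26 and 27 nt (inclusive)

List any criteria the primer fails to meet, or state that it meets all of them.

Base counts: A=6, T=5, G=7, C=7 (length 25).
Tm: Tm = 64.9 + 41·(14 − 16.4)/25 = 61.0°C ✓
GC clamp: 3' end CTG has 2 G/C ✓
length: length 25, outside 26–27 ✗

Fails: length.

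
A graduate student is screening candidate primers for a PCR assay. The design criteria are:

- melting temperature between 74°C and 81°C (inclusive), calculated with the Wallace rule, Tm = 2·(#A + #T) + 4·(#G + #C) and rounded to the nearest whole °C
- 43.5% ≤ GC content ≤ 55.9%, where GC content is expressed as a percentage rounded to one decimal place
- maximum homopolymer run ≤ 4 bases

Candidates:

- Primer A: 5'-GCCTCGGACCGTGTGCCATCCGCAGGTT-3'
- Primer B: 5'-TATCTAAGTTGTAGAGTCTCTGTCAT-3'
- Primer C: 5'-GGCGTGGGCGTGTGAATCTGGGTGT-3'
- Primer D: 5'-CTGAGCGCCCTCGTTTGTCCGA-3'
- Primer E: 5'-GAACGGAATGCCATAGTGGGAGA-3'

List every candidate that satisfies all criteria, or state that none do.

None of the candidates satisfy all criteria.

Primer A (28 nt, A=3 T=6 G=9 C=10): Tm = 2·9 + 4·19 = 94°C, outside 74–81°C ✗; GC 19/28 = 67.9%, outside 43.5–55.9% ✗; longest run = 2 ✓ — fails.
Primer B (26 nt, A=6 T=11 G=5 C=4): Tm = 2·17 + 4·9 = 70°C, outside 74–81°C ✗; GC 9/26 = 34.6%, outside 43.5–55.9% ✗; longest run = 2 ✓ — fails.
Primer C (25 nt, A=2 T=7 G=13 C=3): Tm = 2·9 + 4·16 = 82°C, outside 74–81°C ✗; GC 16/25 = 64.0%, outside 43.5–55.9% ✗; longest run = 3 ✓ — fails.
Primer D (22 nt, A=2 T=6 G=6 C=8): Tm = 2·8 + 4·14 = 72°C, outside 74–81°C ✗; GC 14/22 = 63.6%, outside 43.5–55.9% ✗; longest run = 3 ✓ — fails.
Primer E (23 nt, A=8 T=3 G=9 C=3): Tm = 2·11 + 4·12 = 70°C, outside 74–81°C ✗; GC 12/23 = 52.2% ✓; longest run = 3 ✓ — fails.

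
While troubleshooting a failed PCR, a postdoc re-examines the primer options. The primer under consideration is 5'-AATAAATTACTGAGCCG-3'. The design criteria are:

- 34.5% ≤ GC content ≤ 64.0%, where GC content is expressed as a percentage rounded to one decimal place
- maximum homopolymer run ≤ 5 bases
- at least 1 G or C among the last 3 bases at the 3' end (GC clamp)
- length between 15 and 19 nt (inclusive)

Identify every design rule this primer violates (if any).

Base counts: A=7, T=4, G=3, C=3 (length 17).
GC content: GC 6/17 = 35.3% ✓
homopolymer run: longest run = 3 ✓
GC clamp: 3' end CCG has 3 G/C ✓
length: length 17 ✓

Meets all criteria.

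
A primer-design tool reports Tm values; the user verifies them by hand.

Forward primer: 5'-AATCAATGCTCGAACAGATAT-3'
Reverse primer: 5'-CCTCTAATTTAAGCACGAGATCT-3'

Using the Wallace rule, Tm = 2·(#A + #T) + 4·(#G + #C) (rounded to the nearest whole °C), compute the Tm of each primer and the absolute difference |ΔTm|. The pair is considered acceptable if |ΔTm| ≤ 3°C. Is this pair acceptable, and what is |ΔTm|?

|ΔTm| = 8°C; the pair is not acceptable.

Forward: A=9 T=5 G=3 C=4 → Tm = 2·14 + 4·7 = 56°C.
Reverse: A=7 T=7 G=3 C=6 → Tm = 2·14 + 4·9 = 64°C.
|ΔTm| = |56 − 64| = 8°C, > 3°C.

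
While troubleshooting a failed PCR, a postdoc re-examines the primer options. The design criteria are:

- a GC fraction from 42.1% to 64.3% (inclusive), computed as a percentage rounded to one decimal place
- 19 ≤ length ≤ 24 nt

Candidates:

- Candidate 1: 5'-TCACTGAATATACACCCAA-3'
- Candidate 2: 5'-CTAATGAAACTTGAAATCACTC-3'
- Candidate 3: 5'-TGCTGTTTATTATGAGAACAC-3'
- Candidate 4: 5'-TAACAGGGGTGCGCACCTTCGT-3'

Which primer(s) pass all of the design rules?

Candidate 1 (19 nt, A=8 T=4 G=1 C=6): GC 7/19 = 36.8%, outside 42.1–64.3% ✗; length 19 ✓ — fails.
Candidate 2 (22 nt, A=9 T=6 G=2 C=5): GC 7/22 = 31.8%, outside 42.1–64.3% ✗; length 22 ✓ — fails.
Candidate 3 (21 nt, A=6 T=8 G=4 C=3): GC 7/21 = 33.3%, outside 42.1–64.3% ✗; length 21 ✓ — fails.
Candidate 4 (22 nt, A=4 T=5 G=7 C=6): GC 13/22 = 59.1% ✓; length 22 ✓ — passes.

Candidate 4 only.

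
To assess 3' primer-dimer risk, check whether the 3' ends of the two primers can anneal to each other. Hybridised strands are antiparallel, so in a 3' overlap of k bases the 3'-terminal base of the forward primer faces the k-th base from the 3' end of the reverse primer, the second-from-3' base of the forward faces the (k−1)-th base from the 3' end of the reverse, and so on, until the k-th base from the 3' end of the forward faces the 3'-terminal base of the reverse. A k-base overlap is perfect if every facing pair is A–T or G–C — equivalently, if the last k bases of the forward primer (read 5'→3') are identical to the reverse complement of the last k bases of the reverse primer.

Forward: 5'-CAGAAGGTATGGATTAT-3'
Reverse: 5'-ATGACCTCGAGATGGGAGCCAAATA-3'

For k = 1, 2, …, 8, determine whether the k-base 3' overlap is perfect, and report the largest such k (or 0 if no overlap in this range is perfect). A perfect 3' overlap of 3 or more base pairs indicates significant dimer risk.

Longest perfect overlap: 3 complementary base pairs; significant dimer risk (threshold 3).

Last 8 bases (5'→3') — forward …TGGATTAT, reverse …GCCAAATA.
Reverse complement of the reverse primer's last 8 bases: TATTTGGC; its first k bases are the reverse complement of the reverse primer's last k bases, so a perfect k-base overlap needs the forward primer's last k bases to equal them.
Comparing (forward last k vs required): k=1: T vs T ✓; k=2: AT vs TA ✗; k=3: TAT vs TAT ✓; k=4: TTAT vs TATT ✗; k=5: ATTAT vs TATTT ✗; k=6: GATTAT vs TATTTG ✗; k=7: GGATTAT vs TATTTGG ✗; k=8: TGGATTAT vs TATTTGGC ✗.
Perfect overlaps at k = 1, 3; the largest is 3.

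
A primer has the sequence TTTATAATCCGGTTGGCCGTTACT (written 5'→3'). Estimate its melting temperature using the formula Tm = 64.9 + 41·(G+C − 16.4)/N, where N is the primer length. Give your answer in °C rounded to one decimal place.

54.0°C

Base counts: A=4, T=10, G=5, C=5; G+C = 10, N = 24.
Tm = 64.9 + 41·(10 − 16.4)/24 = 64.9 + -262.40/24 = 54.0°C.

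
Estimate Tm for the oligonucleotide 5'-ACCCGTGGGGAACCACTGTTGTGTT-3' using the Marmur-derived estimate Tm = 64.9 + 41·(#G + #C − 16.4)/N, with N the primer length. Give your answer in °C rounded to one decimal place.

Base counts: A=4, T=7, G=8, C=6; G+C = 14, N = 25.
Tm = 64.9 + 41·(14 − 16.4)/25 = 64.9 + -98.40/25 = 61.0°C.

61.0°C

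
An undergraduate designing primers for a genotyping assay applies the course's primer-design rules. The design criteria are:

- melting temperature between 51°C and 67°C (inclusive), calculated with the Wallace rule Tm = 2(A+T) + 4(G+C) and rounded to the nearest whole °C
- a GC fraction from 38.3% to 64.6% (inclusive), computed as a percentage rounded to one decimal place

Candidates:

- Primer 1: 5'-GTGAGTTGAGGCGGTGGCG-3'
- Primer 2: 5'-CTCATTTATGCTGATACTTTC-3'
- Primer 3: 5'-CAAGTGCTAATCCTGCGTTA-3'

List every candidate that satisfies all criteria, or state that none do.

Primer 1 (19 nt, A=2 T=4 G=11 C=2): Tm = 2·6 + 4·13 = 64°C ✓; GC 13/19 = 68.4%, outside 38.3–64.6% ✗ — fails.
Primer 2 (21 nt, A=4 T=10 G=2 C=5): Tm = 2·14 + 4·7 = 56°C ✓; GC 7/21 = 33.3%, outside 38.3–64.6% ✗ — fails.
Primer 3 (20 nt, A=5 T=6 G=4 C=5): Tm = 2·11 + 4·9 = 58°C ✓; GC 9/20 = 45.0% ✓ — passes.

Primer 3 only.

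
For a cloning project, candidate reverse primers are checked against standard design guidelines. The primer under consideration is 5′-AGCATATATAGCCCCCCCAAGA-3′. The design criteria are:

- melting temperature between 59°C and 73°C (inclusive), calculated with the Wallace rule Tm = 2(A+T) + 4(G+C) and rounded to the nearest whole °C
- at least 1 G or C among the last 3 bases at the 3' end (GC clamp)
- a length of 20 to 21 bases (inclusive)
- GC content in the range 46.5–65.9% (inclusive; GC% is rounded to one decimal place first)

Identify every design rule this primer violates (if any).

Fails: length.

Base counts: A=8, T=3, G=3, C=8 (length 22).
Tm: Tm = 2·11 + 4·11 = 66°C ✓
GC clamp: 3' end AGA has 1 G/C ✓
length: length 22, outside 20–21 ✗
GC content: GC 11/22 = 50.0% ✓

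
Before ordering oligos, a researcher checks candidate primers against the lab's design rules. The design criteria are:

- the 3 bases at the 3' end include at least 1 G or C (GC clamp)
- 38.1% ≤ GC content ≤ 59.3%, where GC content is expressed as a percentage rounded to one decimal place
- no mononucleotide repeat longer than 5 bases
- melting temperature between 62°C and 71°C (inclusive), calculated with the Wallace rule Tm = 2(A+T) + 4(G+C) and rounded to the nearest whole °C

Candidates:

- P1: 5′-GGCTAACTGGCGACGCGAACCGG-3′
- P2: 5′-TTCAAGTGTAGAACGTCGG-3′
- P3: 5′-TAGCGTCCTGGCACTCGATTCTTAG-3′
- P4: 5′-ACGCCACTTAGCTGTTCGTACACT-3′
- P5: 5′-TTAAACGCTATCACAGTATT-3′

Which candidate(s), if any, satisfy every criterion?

P1 (23 nt, A=5 T=2 G=9 C=7): 3' end CGG has 3 G/C ✓; GC 16/23 = 69.6%, outside 38.1–59.3% ✗; longest run = 2 ✓; Tm = 2·7 + 4·16 = 78°C, outside 62–71°C ✗ — fails.
P2 (19 nt, A=5 T=5 G=6 C=3): 3' end CGG has 3 G/C ✓; GC 9/19 = 47.4% ✓; longest run = 2 ✓; Tm = 2·10 + 4·9 = 56°C, outside 62–71°C ✗ — fails.
P3 (25 nt, A=4 T=8 G=6 C=7): 3' end TAG has 1 G/C ✓; GC 13/25 = 52.0% ✓; longest run = 2 ✓; Tm = 2·12 + 4·13 = 76°C, outside 62–71°C ✗ — fails.
P4 (24 nt, A=5 T=7 G=4 C=8): 3' end ACT has 1 G/C ✓; GC 12/24 = 50.0% ✓; longest run = 2 ✓; Tm = 2·12 + 4·12 = 72°C, outside 62–71°C ✗ — fails.
P5 (20 nt, A=7 T=7 G=2 C=4): 3' end ATT has 0 G/C, need ≥1 ✗; GC 6/20 = 30.0%, outside 38.1–59.3% ✗; longest run = 3 ✓; Tm = 2·14 + 4·6 = 52°C, outside 62–71°C ✗ — fails.

None of the candidates satisfy all criteria.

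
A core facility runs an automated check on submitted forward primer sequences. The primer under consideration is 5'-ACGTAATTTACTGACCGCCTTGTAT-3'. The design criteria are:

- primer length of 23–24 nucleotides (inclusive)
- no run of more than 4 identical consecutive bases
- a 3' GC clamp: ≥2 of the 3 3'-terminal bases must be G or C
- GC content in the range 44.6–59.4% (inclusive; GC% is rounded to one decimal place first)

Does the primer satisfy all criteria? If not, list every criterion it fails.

Base counts: A=6, T=9, G=4, C=6 (length 25).
length: length 25, outside 23–24 ✗
homopolymer run: longest run = 3 ✓
GC clamp: 3' end TAT has 0 G/C, need ≥2 ✗
GC content: GC 10/25 = 40.0%, outside 44.6–59.4% ✗

Fails: length, GC clamp, GC content.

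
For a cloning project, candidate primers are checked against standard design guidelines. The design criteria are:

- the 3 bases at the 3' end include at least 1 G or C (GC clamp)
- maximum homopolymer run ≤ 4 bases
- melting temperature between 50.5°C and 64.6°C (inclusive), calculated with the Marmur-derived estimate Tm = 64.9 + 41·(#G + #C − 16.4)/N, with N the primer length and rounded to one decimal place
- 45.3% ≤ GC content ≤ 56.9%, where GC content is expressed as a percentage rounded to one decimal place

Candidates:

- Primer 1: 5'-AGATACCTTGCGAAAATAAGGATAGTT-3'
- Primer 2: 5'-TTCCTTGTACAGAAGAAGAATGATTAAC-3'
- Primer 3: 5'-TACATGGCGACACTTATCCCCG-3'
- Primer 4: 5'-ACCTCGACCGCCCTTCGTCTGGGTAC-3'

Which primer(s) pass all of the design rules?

Primer 1 (27 nt, A=11 T=7 G=6 C=3): 3' end GTT has 1 G/C ✓; longest run = 4 ✓; Tm = 64.9 + 41·(9 − 16.4)/27 = 53.7°C ✓; GC 9/27 = 33.3%, outside 45.3–56.9% ✗ — fails.
Primer 2 (28 nt, A=11 T=8 G=5 C=4): 3' end AAC has 1 G/C ✓; longest run = 2 ✓; Tm = 64.9 + 41·(9 − 16.4)/28 = 54.1°C ✓; GC 9/28 = 32.1%, outside 45.3–56.9% ✗ — fails.
Primer 3 (22 nt, A=5 T=5 G=4 C=8): 3' end CCG has 3 G/C ✓; longest run = 4 ✓; Tm = 64.9 + 41·(12 − 16.4)/22 = 56.7°C ✓; GC 12/22 = 54.5% ✓ — passes.
Primer 4 (26 nt, A=3 T=6 G=6 C=11): 3' end TAC has 1 G/C ✓; longest run = 3 ✓; Tm = 64.9 + 41·(17 − 16.4)/26 = 65.8°C, outside 50.5–64.6°C ✗; GC 17/26 = 65.4%, outside 45.3–56.9% ✗ — fails.

Primer 3 only.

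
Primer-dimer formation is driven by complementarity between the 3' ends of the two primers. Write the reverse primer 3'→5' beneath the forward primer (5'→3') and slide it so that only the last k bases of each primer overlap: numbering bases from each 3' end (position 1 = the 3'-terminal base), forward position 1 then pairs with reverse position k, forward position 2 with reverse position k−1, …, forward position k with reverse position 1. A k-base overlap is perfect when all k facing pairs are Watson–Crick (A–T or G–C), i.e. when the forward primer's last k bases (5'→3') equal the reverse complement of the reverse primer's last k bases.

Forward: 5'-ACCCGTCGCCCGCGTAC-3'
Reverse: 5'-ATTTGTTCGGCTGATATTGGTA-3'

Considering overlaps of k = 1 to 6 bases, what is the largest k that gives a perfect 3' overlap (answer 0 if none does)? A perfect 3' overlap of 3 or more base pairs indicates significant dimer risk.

Last 6 bases (5'→3') — forward …GCGTAC, reverse …TTGGTA.
Reverse complement of the reverse primer's last 6 bases: TACCAA; its first k bases are the reverse complement of the reverse primer's last k bases, so a perfect k-base overlap needs the forward primer's last k bases to equal them.
Comparing (forward last k vs required): k=1: C vs T ✗; k=2: AC vs TA ✗; k=3: TAC vs TAC ✓; k=4: GTAC vs TACC ✗; k=5: CGTAC vs TACCA ✗; k=6: GCGTAC vs TACCAA ✗.
Only k = 3 is perfect, so the longest perfect 3' overlap is 3.

Longest perfect overlap: 3 complementary base pairs; significant dimer risk (threshold 3).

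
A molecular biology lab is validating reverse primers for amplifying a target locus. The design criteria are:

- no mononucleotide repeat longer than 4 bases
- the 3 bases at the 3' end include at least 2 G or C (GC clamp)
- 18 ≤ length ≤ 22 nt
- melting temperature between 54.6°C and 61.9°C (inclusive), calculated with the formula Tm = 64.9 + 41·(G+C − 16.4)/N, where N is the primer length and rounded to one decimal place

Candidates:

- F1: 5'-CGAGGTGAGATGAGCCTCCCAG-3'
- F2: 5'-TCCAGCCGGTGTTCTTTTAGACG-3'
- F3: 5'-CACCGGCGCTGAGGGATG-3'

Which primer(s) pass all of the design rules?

F1 (22 nt, A=5 T=3 G=8 C=6): longest run = 3 ✓; 3' end CAG has 2 G/C ✓; length 22 ✓; Tm = 64.9 + 41·(14 − 16.4)/22 = 60.4°C ✓ — passes.
F2 (23 nt, A=3 T=8 G=6 C=6): longest run = 4 ✓; 3' end ACG has 2 G/C ✓; length 23, outside 18–22 ✗; Tm = 64.9 + 41·(12 − 16.4)/23 = 57.1°C ✓ — fails.
F3 (18 nt, A=3 T=2 G=8 C=5): longest run = 3 ✓; 3' end ATG has 1 G/C, need ≥2 ✗; length 18 ✓; Tm = 64.9 + 41·(13 − 16.4)/18 = 57.2°C ✓ — fails.

F1 only.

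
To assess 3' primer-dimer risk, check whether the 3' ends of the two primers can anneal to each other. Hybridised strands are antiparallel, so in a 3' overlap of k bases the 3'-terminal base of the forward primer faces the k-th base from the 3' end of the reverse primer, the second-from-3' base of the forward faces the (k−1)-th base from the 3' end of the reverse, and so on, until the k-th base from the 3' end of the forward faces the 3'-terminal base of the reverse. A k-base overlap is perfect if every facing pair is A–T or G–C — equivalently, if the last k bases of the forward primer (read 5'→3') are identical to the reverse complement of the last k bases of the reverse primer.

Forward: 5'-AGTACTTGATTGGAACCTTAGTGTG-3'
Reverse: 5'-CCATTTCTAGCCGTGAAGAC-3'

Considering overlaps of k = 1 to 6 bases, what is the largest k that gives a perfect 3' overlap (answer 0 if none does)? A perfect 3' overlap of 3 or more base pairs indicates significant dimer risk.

Last 6 bases (5'→3') — forward …AGTGTG, reverse …GAAGAC.
Reverse complement of the reverse primer's last 6 bases: GTCTTC; its first k bases are the reverse complement of the reverse primer's last k bases, so a perfect k-base overlap needs the forward primer's last k bases to equal them.
Comparing (forward last k vs required): k=1: G vs G ✓; k=2: TG vs GT ✗; k=3: GTG vs GTC ✗; k=4: TGTG vs GTCT ✗; k=5: GTGTG vs GTCTT ✗; k=6: AGTGTG vs GTCTTC ✗.
Only k = 1 is perfect, so the longest perfect 3' overlap is 1.

Longest perfect overlap: 1 complementary base pair; below the dimer-risk threshold (threshold 3).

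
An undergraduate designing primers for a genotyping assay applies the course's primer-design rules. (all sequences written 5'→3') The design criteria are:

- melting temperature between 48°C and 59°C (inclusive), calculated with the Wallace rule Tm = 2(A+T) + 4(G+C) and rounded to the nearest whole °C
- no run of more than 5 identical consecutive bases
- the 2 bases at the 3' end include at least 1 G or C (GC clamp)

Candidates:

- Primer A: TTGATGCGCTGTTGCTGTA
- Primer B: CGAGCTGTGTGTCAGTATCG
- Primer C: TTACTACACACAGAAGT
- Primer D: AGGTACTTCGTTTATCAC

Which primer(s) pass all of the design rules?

Primer D only.

Primer A (19 nt, A=2 T=8 G=6 C=3): Tm = 2·10 + 4·9 = 56°C ✓; longest run = 2 ✓; 3' end TA has 0 G/C, need ≥1 ✗ — fails.
Primer B (20 nt, A=3 T=6 G=7 C=4): Tm = 2·9 + 4·11 = 62°C, outside 48–59°C ✗; longest run = 1 ✓; 3' end CG has 2 G/C ✓ — fails.
Primer C (17 nt, A=7 T=4 G=2 C=4): Tm = 2·11 + 4·6 = 46°C, outside 48–59°C ✗; longest run = 2 ✓; 3' end GT has 1 G/C ✓ — fails.
Primer D (18 nt, A=4 T=7 G=3 C=4): Tm = 2·11 + 4·7 = 50°C ✓; longest run = 3 ✓; 3' end AC has 1 G/C ✓ — passes.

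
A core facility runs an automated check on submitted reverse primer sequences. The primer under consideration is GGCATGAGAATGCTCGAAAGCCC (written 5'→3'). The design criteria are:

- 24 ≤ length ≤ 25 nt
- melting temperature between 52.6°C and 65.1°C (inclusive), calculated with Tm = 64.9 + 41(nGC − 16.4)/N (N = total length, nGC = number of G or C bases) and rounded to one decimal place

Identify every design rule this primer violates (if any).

Base counts: A=7, T=3, G=7, C=6 (length 23).
length: length 23, outside 24–25 ✗
Tm: Tm = 64.9 + 41·(13 − 16.4)/23 = 58.8°C ✓

Fails: length.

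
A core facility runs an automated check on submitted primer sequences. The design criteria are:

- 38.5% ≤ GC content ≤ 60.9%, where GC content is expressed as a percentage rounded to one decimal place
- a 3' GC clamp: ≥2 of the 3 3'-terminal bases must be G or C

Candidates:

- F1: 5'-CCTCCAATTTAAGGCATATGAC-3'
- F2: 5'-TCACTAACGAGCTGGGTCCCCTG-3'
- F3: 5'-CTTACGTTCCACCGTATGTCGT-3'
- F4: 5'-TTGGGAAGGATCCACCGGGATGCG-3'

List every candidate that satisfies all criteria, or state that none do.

F1, F2 and F3.

F1 (22 nt, A=7 T=6 G=3 C=6): GC 9/22 = 40.9% ✓; 3' end GAC has 2 G/C ✓ — passes.
F2 (23 nt, A=4 T=5 G=6 C=8): GC 14/23 = 60.9% ✓; 3' end CTG has 2 G/C ✓ — passes.
F3 (22 nt, A=3 T=8 G=4 C=7): GC 11/22 = 50.0% ✓; 3' end CGT has 2 G/C ✓ — passes.
F4 (24 nt, A=5 T=4 G=10 C=5): GC 15/24 = 62.5%, outside 38.5–60.9% ✗; 3' end GCG has 3 G/C ✓ — fails.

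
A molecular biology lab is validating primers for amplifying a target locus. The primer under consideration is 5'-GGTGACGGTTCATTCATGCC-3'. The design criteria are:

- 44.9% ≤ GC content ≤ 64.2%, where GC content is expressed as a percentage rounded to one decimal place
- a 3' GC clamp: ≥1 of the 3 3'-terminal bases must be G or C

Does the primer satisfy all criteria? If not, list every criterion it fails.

Meets all criteria.

Base counts: A=3, T=6, G=6, C=5 (length 20).
GC content: GC 11/20 = 55.0% ✓
GC clamp: 3' end GCC has 3 G/C ✓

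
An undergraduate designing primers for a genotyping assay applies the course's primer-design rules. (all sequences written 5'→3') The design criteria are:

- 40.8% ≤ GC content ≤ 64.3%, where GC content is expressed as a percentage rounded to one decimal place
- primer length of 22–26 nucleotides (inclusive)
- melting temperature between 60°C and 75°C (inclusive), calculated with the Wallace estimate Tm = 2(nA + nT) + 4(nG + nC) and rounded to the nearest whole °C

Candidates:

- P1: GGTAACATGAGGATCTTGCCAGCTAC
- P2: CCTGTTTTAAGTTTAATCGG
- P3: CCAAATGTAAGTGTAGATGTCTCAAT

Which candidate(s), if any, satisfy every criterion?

None of the candidates satisfy all criteria.

P1 (26 nt, A=7 T=6 G=7 C=6): GC 13/26 = 50.0% ✓; length 26 ✓; Tm = 2·13 + 4·13 = 78°C, outside 60–75°C ✗ — fails.
P2 (20 nt, A=4 T=9 G=4 C=3): GC 7/20 = 35.0%, outside 40.8–64.3% ✗; length 20, outside 22–26 ✗; Tm = 2·13 + 4·7 = 54°C, outside 60–75°C ✗ — fails.
P3 (26 nt, A=9 T=8 G=5 C=4): GC 9/26 = 34.6%, outside 40.8–64.3% ✗; length 26 ✓; Tm = 2·17 + 4·9 = 70°C ✓ — fails.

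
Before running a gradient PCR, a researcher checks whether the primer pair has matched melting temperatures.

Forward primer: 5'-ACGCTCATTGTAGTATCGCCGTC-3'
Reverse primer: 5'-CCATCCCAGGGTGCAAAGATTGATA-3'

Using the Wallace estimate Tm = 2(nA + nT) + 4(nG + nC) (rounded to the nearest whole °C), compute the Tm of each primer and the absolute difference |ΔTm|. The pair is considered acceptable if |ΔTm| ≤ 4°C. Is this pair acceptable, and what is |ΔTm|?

Forward: A=4 T=7 G=5 C=7 → Tm = 2·11 + 4·12 = 70°C.
Reverse: A=8 T=5 G=6 C=6 → Tm = 2·13 + 4·12 = 74°C.
|ΔTm| = |70 − 74| = 4°C, ≤ 4°C.

|ΔTm| = 4°C; the pair is acceptable.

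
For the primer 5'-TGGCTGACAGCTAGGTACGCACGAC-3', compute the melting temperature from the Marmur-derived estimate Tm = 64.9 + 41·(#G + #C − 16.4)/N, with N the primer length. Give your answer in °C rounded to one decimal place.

Base counts: A=6, T=4, G=8, C=7; G+C = 15, N = 25.
Tm = 64.9 + 41·(15 − 16.4)/25 = 64.9 + -57.40/25 = 62.6°C.

62.6°C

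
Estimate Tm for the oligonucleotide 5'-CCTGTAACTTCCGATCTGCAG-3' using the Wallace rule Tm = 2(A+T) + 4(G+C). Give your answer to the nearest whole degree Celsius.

64°C

Base counts: A=4, T=6, G=4, C=7 (length 21).
Tm = 2·(4+6) + 4·(4+7) = 2·10 + 4·11 = 20 + 44 = 64°C.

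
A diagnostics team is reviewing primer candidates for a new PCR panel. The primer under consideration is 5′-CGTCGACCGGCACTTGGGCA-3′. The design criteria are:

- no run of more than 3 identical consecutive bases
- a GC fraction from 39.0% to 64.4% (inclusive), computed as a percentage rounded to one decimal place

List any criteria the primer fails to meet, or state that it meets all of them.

Fails: GC content.

Base counts: A=3, T=3, G=7, C=7 (length 20).
homopolymer run: longest run = 3 ✓
GC content: GC 14/20 = 70.0%, outside 39.0–64.4% ✗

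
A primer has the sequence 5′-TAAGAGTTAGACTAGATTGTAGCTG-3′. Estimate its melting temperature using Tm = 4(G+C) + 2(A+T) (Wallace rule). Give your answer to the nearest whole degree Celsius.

Base counts: A=8, T=8, G=7, C=2 (length 25).
Tm = 2·(8+8) + 4·(7+2) = 2·16 + 4·9 = 32 + 36 = 68°C.

68°C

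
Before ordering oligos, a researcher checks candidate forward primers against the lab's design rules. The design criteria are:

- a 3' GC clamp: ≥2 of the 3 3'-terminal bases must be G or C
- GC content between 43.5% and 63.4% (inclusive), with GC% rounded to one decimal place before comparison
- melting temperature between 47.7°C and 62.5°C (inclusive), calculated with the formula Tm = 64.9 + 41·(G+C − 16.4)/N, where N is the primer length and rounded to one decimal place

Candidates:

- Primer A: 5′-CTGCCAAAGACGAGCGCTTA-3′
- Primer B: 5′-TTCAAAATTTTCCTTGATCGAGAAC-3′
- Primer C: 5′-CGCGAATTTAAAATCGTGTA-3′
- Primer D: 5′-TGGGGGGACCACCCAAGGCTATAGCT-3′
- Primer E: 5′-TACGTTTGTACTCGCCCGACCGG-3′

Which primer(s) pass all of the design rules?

Primer A (20 nt, A=6 T=3 G=5 C=6): 3' end TTA has 0 G/C, need ≥2 ✗; GC 11/20 = 55.0% ✓; Tm = 64.9 + 41·(11 − 16.4)/20 = 53.8°C ✓ — fails.
Primer B (25 nt, A=8 T=9 G=3 C=5): 3' end AAC has 1 G/C, need ≥2 ✗; GC 8/25 = 32.0%, outside 43.5–63.4% ✗; Tm = 64.9 + 41·(8 − 16.4)/25 = 51.1°C ✓ — fails.
Primer C (20 nt, A=7 T=6 G=4 C=3): 3' end GTA has 1 G/C, need ≥2 ✗; GC 7/20 = 35.0%, outside 43.5–63.4% ✗; Tm = 64.9 + 41·(7 − 16.4)/20 = 45.6°C, outside 47.7–62.5°C ✗ — fails.
Primer D (26 nt, A=6 T=4 G=9 C=7): 3' end GCT has 2 G/C ✓; GC 16/26 = 61.5% ✓; Tm = 64.9 + 41·(16 − 16.4)/26 = 64.3°C, outside 47.7–62.5°C ✗ — fails.
Primer E (23 nt, A=3 T=6 G=6 C=8): 3' end CGG has 3 G/C ✓; GC 14/23 = 60.9% ✓; Tm = 64.9 + 41·(14 − 16.4)/23 = 60.6°C ✓ — passes.

Primer E only.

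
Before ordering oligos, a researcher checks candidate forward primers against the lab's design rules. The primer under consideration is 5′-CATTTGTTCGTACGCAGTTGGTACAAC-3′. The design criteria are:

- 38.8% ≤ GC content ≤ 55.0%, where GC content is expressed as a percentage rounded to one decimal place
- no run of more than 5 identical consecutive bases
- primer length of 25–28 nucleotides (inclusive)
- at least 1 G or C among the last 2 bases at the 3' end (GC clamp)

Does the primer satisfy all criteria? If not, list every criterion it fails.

Meets all criteria.

Base counts: A=6, T=9, G=6, C=6 (length 27).
GC content: GC 12/27 = 44.4% ✓
homopolymer run: longest run = 3 ✓
length: length 27 ✓
GC clamp: 3' end AC has 1 G/C ✓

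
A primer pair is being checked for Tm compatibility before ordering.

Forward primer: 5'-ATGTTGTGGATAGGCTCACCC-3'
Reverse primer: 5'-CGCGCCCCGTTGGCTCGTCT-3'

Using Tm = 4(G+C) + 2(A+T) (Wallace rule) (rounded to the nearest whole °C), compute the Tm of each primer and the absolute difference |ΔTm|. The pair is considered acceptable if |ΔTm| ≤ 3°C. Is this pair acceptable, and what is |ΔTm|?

Forward: A=4 T=6 G=6 C=5 → Tm = 2·10 + 4·11 = 64°C.
Reverse: A=0 T=5 G=6 C=9 → Tm = 2·5 + 4·15 = 70°C.
|ΔTm| = |64 − 70| = 6°C, > 3°C.

|ΔTm| = 6°C; the pair is not acceptable.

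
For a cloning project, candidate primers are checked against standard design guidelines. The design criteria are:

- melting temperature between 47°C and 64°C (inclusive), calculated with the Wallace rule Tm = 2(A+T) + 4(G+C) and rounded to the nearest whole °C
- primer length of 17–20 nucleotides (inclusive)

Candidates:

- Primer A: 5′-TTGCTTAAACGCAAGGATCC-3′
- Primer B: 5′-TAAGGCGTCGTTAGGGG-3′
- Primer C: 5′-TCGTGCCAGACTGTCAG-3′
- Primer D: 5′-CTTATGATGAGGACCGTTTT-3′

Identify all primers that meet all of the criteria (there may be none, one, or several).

Primer A (20 nt, A=6 T=5 G=4 C=5): Tm = 2·11 + 4·9 = 58°C ✓; length 20 ✓ — passes.
Primer B (17 nt, A=3 T=4 G=8 C=2): Tm = 2·7 + 4·10 = 54°C ✓; length 17 ✓ — passes.
Primer C (17 nt, A=3 T=4 G=5 C=5): Tm = 2·7 + 4·10 = 54°C ✓; length 17 ✓ — passes.
Primer D (20 nt, A=4 T=8 G=5 C=3): Tm = 2·12 + 4·8 = 56°C ✓; length 20 ✓ — passes.

Primer A, Primer B, Primer C and Primer D.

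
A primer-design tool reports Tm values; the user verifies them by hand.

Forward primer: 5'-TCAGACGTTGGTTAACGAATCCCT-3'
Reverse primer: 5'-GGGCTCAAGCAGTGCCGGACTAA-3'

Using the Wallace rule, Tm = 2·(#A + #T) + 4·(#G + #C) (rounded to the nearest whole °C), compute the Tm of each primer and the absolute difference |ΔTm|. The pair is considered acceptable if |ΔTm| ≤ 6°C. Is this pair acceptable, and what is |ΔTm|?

Forward: A=6 T=7 G=5 C=6 → Tm = 2·13 + 4·11 = 70°C.
Reverse: A=6 T=3 G=8 C=6 → Tm = 2·9 + 4·14 = 74°C.
|ΔTm| = |70 − 74| = 4°C, ≤ 6°C.

|ΔTm| = 4°C; the pair is acceptable.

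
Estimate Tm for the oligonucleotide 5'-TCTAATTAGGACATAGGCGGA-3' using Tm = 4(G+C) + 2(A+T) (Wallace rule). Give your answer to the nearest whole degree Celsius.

Base counts: A=7, T=5, G=6, C=3 (length 21).
Tm = 2·(7+5) + 4·(6+3) = 2·12 + 4·9 = 24 + 36 = 60°C.

60°C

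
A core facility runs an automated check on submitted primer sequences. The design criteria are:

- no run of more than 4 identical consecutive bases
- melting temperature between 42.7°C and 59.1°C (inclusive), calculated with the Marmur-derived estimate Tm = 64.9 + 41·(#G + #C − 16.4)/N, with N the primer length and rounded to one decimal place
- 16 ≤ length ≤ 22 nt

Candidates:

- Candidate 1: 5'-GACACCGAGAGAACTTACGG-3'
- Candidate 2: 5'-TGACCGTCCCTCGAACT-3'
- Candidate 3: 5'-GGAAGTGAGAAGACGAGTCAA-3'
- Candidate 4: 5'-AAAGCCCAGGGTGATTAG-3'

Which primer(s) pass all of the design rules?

Candidate 1 (20 nt, A=7 T=2 G=6 C=5): longest run = 2 ✓; Tm = 64.9 + 41·(11 − 16.4)/20 = 53.8°C ✓; length 20 ✓ — passes.
Candidate 2 (17 nt, A=3 T=4 G=3 C=7): longest run = 3 ✓; Tm = 64.9 + 41·(10 − 16.4)/17 = 49.5°C ✓; length 17 ✓ — passes.
Candidate 3 (21 nt, A=9 T=2 G=8 C=2): longest run = 2 ✓; Tm = 64.9 + 41·(10 − 16.4)/21 = 52.4°C ✓; length 21 ✓ — passes.
Candidate 4 (18 nt, A=6 T=3 G=6 C=3): longest run = 3 ✓; Tm = 64.9 + 41·(9 − 16.4)/18 = 48.0°C ✓; length 18 ✓ — passes.

Candidate 1, Candidate 2, Candidate 3 and Candidate 4.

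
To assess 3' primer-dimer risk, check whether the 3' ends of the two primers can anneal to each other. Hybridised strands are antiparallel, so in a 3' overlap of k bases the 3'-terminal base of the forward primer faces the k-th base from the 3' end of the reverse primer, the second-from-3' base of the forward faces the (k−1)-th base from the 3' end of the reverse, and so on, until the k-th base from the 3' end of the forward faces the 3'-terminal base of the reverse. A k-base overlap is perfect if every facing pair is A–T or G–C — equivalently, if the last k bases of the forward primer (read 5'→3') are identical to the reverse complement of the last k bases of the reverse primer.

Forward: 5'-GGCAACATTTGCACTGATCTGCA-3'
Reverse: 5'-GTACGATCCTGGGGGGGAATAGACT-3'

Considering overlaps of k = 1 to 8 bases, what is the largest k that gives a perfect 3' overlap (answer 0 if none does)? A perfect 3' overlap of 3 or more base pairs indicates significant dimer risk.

Last 8 bases (5'→3') — forward …GATCTGCA, reverse …AATAGACT.
Reverse complement of the reverse primer's last 8 bases: AGTCTATT; its first k bases are the reverse complement of the reverse primer's last k bases, so a perfect k-base overlap needs the forward primer's last k bases to equal them.
Comparing (forward last k vs required): k=1: A vs A ✓; k=2: CA vs AG ✗; k=3: GCA vs AGT ✗; k=4: TGCA vs AGTC ✗; k=5: CTGCA vs AGTCT ✗; k=6: TCTGCA vs AGTCTA ✗; k=7: ATCTGCA vs AGTCTAT ✗; k=8: GATCTGCA vs AGTCTATT ✗.
Only k = 1 is perfect, so the longest perfect 3' overlap is 1.

Longest perfect overlap: 1 complementary base pair; below the dimer-risk threshold (threshold 3).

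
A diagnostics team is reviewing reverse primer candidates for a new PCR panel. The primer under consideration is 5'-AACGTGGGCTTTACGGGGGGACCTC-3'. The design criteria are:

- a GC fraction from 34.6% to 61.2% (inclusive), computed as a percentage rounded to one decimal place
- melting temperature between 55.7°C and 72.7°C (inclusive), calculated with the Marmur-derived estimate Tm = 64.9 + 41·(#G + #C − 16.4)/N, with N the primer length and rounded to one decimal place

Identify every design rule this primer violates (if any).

Base counts: A=4, T=5, G=10, C=6 (length 25).
GC content: GC 16/25 = 64.0%, outside 34.6–61.2% ✗
Tm: Tm = 64.9 + 41·(16 − 16.4)/25 = 64.2°C ✓

Fails: GC content.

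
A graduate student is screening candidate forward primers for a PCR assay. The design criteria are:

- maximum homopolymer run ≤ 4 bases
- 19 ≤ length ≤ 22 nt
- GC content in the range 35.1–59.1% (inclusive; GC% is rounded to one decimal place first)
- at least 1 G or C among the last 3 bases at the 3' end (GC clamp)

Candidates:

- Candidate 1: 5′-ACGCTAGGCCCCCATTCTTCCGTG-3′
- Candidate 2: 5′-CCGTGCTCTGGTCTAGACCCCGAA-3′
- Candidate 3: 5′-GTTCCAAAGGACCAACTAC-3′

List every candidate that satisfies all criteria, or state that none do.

Candidate 1 (24 nt, A=3 T=6 G=5 C=10): longest run = 5, exceeds 4 ✗; length 24, outside 19–22 ✗; GC 15/24 = 62.5%, outside 35.1–59.1% ✗; 3' end GTG has 2 G/C ✓ — fails.
Candidate 2 (24 nt, A=4 T=5 G=6 C=9): longest run = 4 ✓; length 24, outside 19–22 ✗; GC 15/24 = 62.5%, outside 35.1–59.1% ✗; 3' end GAA has 1 G/C ✓ — fails.
Candidate 3 (19 nt, A=7 T=3 G=3 C=6): longest run = 3 ✓; length 19 ✓; GC 9/19 = 47.4% ✓; 3' end TAC has 1 G/C ✓ — passes.

Candidate 3 only.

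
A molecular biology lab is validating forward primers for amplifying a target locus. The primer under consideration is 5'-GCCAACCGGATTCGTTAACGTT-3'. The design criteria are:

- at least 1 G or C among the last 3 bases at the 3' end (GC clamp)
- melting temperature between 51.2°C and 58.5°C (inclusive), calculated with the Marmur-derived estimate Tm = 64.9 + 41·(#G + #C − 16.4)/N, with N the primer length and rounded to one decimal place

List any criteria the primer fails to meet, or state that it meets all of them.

Base counts: A=5, T=6, G=5, C=6 (length 22).
GC clamp: 3' end GTT has 1 G/C ✓
Tm: Tm = 64.9 + 41·(11 − 16.4)/22 = 54.8°C ✓

Meets all criteria.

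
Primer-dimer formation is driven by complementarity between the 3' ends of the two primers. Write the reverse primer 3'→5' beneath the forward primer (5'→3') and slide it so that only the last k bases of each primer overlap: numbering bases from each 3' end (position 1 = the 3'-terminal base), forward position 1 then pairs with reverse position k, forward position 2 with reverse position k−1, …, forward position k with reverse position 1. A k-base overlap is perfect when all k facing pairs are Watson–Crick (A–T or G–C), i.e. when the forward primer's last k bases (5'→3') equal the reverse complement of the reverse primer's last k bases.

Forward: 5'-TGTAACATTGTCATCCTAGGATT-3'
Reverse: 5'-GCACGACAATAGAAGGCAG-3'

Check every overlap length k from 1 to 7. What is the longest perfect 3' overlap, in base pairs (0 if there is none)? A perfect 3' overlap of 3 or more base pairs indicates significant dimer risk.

Longest perfect overlap: 0 complementary base pairs; below the dimer-risk threshold (threshold 3).

Last 7 bases (5'→3') — forward …TAGGATT, reverse …AAGGCAG.
Reverse complement of the reverse primer's last 7 bases: CTGCCTT; its first k bases are the reverse complement of the reverse primer's last k bases, so a perfect k-base overlap needs the forward primer's last k bases to equal them.
Comparing (forward last k vs required): k=1: T vs C ✗; k=2: TT vs CT ✗; k=3: ATT vs CTG ✗; k=4: GATT vs CTGC ✗; k=5: GGATT vs CTGCC ✗; k=6: AGGATT vs CTGCCT ✗; k=7: TAGGATT vs CTGCCTT ✗.
No overlap length from 1 to 7 is perfect, so the longest perfect 3' overlap is 0.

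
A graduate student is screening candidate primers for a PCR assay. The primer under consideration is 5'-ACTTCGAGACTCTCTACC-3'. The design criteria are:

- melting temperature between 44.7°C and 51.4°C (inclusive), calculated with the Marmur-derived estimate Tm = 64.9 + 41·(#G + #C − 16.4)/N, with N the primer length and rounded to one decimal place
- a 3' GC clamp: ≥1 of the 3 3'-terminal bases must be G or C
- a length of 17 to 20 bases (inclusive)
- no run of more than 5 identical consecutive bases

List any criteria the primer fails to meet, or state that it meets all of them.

Meets all criteria.

Base counts: A=4, T=5, G=2, C=7 (length 18).
Tm: Tm = 64.9 + 41·(9 − 16.4)/18 = 48.0°C ✓
GC clamp: 3' end ACC has 2 G/C ✓
length: length 18 ✓
homopolymer run: longest run = 2 ✓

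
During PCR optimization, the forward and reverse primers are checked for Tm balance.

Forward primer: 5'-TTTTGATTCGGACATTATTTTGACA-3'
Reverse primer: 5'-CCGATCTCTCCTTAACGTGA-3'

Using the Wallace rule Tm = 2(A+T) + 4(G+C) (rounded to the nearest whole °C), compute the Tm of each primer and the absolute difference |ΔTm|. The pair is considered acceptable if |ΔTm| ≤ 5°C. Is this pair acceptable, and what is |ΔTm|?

|ΔTm| = 4°C; the pair is acceptable.

Forward: A=6 T=12 G=4 C=3 → Tm = 2·18 + 4·7 = 64°C.
Reverse: A=4 T=6 G=3 C=7 → Tm = 2·10 + 4·10 = 60°C.
|ΔTm| = |64 − 60| = 4°C, ≤ 5°C.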